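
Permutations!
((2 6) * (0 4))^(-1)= [4, 1, 6, 3, 0, 5, 2]= (0 4)(2 6)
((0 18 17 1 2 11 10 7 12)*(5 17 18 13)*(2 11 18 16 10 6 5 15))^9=(18)(1 17 5 6 11)=[0, 17, 2, 3, 4, 6, 11, 7, 8, 9, 10, 1, 12, 13, 14, 15, 16, 5, 18]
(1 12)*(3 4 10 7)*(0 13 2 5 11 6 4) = (0 13 2 5 11 6 4 10 7 3)(1 12) = [13, 12, 5, 0, 10, 11, 4, 3, 8, 9, 7, 6, 1, 2]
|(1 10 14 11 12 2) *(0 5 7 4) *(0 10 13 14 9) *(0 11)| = |(0 5 7 4 10 9 11 12 2 1 13 14)| = 12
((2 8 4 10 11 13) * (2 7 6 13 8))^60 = (13) = [0, 1, 2, 3, 4, 5, 6, 7, 8, 9, 10, 11, 12, 13]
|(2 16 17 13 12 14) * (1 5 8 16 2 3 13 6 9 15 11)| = 36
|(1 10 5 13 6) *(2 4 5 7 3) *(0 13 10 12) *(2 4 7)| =30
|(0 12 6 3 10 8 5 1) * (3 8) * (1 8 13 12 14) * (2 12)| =12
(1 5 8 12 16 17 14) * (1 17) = (1 5 8 12 16)(14 17) = [0, 5, 2, 3, 4, 8, 6, 7, 12, 9, 10, 11, 16, 13, 17, 15, 1, 14]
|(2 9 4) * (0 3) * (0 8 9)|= |(0 3 8 9 4 2)|= 6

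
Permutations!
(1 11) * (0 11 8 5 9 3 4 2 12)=(0 11 1 8 5 9 3 4 2 12)=[11, 8, 12, 4, 2, 9, 6, 7, 5, 3, 10, 1, 0]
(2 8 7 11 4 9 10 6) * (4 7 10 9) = [0, 1, 8, 3, 4, 5, 2, 11, 10, 9, 6, 7] = (2 8 10 6)(7 11)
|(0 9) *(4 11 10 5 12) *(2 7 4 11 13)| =4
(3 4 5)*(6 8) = (3 4 5)(6 8) = [0, 1, 2, 4, 5, 3, 8, 7, 6]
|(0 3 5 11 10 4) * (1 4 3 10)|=|(0 10 3 5 11 1 4)|=7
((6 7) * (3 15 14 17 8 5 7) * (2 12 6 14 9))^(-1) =(2 9 15 3 6 12)(5 8 17 14 7) =[0, 1, 9, 6, 4, 8, 12, 5, 17, 15, 10, 11, 2, 13, 7, 3, 16, 14]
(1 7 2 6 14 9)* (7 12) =(1 12 7 2 6 14 9) =[0, 12, 6, 3, 4, 5, 14, 2, 8, 1, 10, 11, 7, 13, 9]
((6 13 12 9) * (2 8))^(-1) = [0, 1, 8, 3, 4, 5, 9, 7, 2, 12, 10, 11, 13, 6] = (2 8)(6 9 12 13)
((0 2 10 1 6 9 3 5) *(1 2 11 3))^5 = [11, 9, 10, 5, 4, 0, 1, 7, 8, 6, 2, 3] = (0 11 3 5)(1 9 6)(2 10)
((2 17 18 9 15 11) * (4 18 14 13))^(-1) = (2 11 15 9 18 4 13 14 17) = [0, 1, 11, 3, 13, 5, 6, 7, 8, 18, 10, 15, 12, 14, 17, 9, 16, 2, 4]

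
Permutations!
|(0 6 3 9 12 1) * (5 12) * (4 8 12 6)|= |(0 4 8 12 1)(3 9 5 6)|= 20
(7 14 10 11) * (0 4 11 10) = [4, 1, 2, 3, 11, 5, 6, 14, 8, 9, 10, 7, 12, 13, 0] = (0 4 11 7 14)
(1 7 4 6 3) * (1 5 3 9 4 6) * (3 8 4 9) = (9)(1 7 6 3 5 8 4) = [0, 7, 2, 5, 1, 8, 3, 6, 4, 9]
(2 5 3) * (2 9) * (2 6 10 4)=(2 5 3 9 6 10 4)=[0, 1, 5, 9, 2, 3, 10, 7, 8, 6, 4]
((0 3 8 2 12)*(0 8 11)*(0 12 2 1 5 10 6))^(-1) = (0 6 10 5 1 8 12 11 3) = [6, 8, 2, 0, 4, 1, 10, 7, 12, 9, 5, 3, 11]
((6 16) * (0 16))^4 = (0 16 6) = [16, 1, 2, 3, 4, 5, 0, 7, 8, 9, 10, 11, 12, 13, 14, 15, 6]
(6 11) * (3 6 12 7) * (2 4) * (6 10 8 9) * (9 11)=(2 4)(3 10 8 11 12 7)(6 9)=[0, 1, 4, 10, 2, 5, 9, 3, 11, 6, 8, 12, 7]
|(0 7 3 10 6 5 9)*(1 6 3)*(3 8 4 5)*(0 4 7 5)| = 12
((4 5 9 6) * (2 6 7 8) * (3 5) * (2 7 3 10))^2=(2 4)(3 9 5)(6 10)=[0, 1, 4, 9, 2, 3, 10, 7, 8, 5, 6]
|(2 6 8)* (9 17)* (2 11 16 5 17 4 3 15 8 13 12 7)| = 45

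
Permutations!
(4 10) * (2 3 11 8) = (2 3 11 8)(4 10) = [0, 1, 3, 11, 10, 5, 6, 7, 2, 9, 4, 8]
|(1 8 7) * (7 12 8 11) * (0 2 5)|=|(0 2 5)(1 11 7)(8 12)|=6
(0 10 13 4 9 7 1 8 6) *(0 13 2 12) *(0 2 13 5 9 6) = (0 10 13 4 6 5 9 7 1 8)(2 12) = [10, 8, 12, 3, 6, 9, 5, 1, 0, 7, 13, 11, 2, 4]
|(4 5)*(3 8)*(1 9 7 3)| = 10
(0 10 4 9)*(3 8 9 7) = (0 10 4 7 3 8 9) = [10, 1, 2, 8, 7, 5, 6, 3, 9, 0, 4]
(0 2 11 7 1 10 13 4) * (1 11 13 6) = [2, 10, 13, 3, 0, 5, 1, 11, 8, 9, 6, 7, 12, 4] = (0 2 13 4)(1 10 6)(7 11)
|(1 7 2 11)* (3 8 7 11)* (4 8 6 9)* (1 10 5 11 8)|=24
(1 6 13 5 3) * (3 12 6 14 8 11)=(1 14 8 11 3)(5 12 6 13)=[0, 14, 2, 1, 4, 12, 13, 7, 11, 9, 10, 3, 6, 5, 8]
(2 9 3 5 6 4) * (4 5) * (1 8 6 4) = (1 8 6 5 4 2 9 3) = [0, 8, 9, 1, 2, 4, 5, 7, 6, 3]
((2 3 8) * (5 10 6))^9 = (10) = [0, 1, 2, 3, 4, 5, 6, 7, 8, 9, 10]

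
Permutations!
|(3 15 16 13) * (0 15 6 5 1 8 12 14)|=11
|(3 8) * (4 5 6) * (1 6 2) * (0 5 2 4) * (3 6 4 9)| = 6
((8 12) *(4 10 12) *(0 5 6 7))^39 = (0 7 6 5)(4 8 12 10) = [7, 1, 2, 3, 8, 0, 5, 6, 12, 9, 4, 11, 10]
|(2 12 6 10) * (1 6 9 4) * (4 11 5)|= 9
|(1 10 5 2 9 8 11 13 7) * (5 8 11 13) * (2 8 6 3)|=11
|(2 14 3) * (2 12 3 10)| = |(2 14 10)(3 12)| = 6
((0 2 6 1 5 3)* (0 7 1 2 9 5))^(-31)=(0 1 7 3 5 9)(2 6)=[1, 7, 6, 5, 4, 9, 2, 3, 8, 0]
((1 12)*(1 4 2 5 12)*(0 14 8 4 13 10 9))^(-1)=[9, 1, 4, 3, 8, 2, 6, 7, 14, 10, 13, 11, 5, 12, 0]=(0 9 10 13 12 5 2 4 8 14)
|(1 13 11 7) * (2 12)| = 4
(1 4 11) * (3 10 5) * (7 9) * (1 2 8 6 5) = (1 4 11 2 8 6 5 3 10)(7 9) = [0, 4, 8, 10, 11, 3, 5, 9, 6, 7, 1, 2]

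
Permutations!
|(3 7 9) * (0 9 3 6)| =|(0 9 6)(3 7)| =6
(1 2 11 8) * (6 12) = [0, 2, 11, 3, 4, 5, 12, 7, 1, 9, 10, 8, 6] = (1 2 11 8)(6 12)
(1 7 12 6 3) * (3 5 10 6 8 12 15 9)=(1 7 15 9 3)(5 10 6)(8 12)=[0, 7, 2, 1, 4, 10, 5, 15, 12, 3, 6, 11, 8, 13, 14, 9]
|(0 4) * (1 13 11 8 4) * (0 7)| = 7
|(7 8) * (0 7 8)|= 2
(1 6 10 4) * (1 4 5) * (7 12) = (1 6 10 5)(7 12) = [0, 6, 2, 3, 4, 1, 10, 12, 8, 9, 5, 11, 7]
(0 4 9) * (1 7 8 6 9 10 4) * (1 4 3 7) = [4, 1, 2, 7, 10, 5, 9, 8, 6, 0, 3] = (0 4 10 3 7 8 6 9)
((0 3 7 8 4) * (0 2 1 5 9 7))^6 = (1 2 4 8 7 9 5) = [0, 2, 4, 3, 8, 1, 6, 9, 7, 5]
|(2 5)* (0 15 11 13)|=4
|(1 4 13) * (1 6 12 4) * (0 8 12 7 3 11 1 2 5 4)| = 9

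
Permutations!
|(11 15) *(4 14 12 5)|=|(4 14 12 5)(11 15)|=4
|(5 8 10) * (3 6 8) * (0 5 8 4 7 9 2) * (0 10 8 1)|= 10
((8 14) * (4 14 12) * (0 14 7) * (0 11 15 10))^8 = [10, 1, 2, 3, 12, 5, 6, 4, 14, 9, 15, 7, 8, 13, 0, 11] = (0 10 15 11 7 4 12 8 14)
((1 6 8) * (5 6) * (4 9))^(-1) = (1 8 6 5)(4 9) = [0, 8, 2, 3, 9, 1, 5, 7, 6, 4]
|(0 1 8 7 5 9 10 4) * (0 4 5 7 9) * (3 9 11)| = 8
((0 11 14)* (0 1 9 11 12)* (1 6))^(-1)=[12, 6, 2, 3, 4, 5, 14, 7, 8, 1, 10, 9, 0, 13, 11]=(0 12)(1 6 14 11 9)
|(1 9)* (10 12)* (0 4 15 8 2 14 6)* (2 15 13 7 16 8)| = 10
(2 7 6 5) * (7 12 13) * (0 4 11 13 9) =[4, 1, 12, 3, 11, 2, 5, 6, 8, 0, 10, 13, 9, 7] =(0 4 11 13 7 6 5 2 12 9)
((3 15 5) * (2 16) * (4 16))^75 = [0, 1, 2, 3, 4, 5, 6, 7, 8, 9, 10, 11, 12, 13, 14, 15, 16] = (16)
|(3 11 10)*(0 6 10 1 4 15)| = |(0 6 10 3 11 1 4 15)| = 8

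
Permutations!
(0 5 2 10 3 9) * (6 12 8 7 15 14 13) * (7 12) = (0 5 2 10 3 9)(6 7 15 14 13)(8 12) = [5, 1, 10, 9, 4, 2, 7, 15, 12, 0, 3, 11, 8, 6, 13, 14]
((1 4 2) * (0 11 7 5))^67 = [5, 4, 1, 3, 2, 7, 6, 11, 8, 9, 10, 0] = (0 5 7 11)(1 4 2)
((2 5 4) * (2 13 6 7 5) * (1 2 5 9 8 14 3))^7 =(1 9 4 3 7 5 14 6 2 8 13) =[0, 9, 8, 7, 3, 14, 2, 5, 13, 4, 10, 11, 12, 1, 6]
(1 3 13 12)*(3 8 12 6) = [0, 8, 2, 13, 4, 5, 3, 7, 12, 9, 10, 11, 1, 6] = (1 8 12)(3 13 6)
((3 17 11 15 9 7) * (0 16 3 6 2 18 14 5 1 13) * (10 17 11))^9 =(0 18 15 13 2 11 1 6 3 5 7 16 14 9)(10 17) =[18, 6, 11, 5, 4, 7, 3, 16, 8, 0, 17, 1, 12, 2, 9, 13, 14, 10, 15]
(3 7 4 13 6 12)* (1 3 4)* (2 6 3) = [0, 2, 6, 7, 13, 5, 12, 1, 8, 9, 10, 11, 4, 3] = (1 2 6 12 4 13 3 7)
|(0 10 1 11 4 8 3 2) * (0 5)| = 9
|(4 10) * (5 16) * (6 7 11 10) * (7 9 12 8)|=8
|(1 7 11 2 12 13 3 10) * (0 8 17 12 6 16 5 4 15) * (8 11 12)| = 24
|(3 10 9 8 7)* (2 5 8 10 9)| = |(2 5 8 7 3 9 10)| = 7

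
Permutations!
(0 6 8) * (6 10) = (0 10 6 8) = [10, 1, 2, 3, 4, 5, 8, 7, 0, 9, 6]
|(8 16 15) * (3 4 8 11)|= 6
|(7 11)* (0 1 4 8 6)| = 10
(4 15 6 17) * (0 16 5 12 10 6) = (0 16 5 12 10 6 17 4 15) = [16, 1, 2, 3, 15, 12, 17, 7, 8, 9, 6, 11, 10, 13, 14, 0, 5, 4]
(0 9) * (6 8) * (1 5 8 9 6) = [6, 5, 2, 3, 4, 8, 9, 7, 1, 0] = (0 6 9)(1 5 8)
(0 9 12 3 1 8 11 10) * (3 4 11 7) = [9, 8, 2, 1, 11, 5, 6, 3, 7, 12, 0, 10, 4] = (0 9 12 4 11 10)(1 8 7 3)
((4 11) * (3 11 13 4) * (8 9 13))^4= (13)= [0, 1, 2, 3, 4, 5, 6, 7, 8, 9, 10, 11, 12, 13]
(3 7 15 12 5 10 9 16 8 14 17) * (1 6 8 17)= [0, 6, 2, 7, 4, 10, 8, 15, 14, 16, 9, 11, 5, 13, 1, 12, 17, 3]= (1 6 8 14)(3 7 15 12 5 10 9 16 17)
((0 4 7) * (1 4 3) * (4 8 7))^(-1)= (0 7 8 1 3)= [7, 3, 2, 0, 4, 5, 6, 8, 1]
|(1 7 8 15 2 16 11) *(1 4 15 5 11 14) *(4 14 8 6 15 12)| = |(1 7 6 15 2 16 8 5 11 14)(4 12)| = 10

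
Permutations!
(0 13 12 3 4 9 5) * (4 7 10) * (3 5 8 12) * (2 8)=(0 13 3 7 10 4 9 2 8 12 5)=[13, 1, 8, 7, 9, 0, 6, 10, 12, 2, 4, 11, 5, 3]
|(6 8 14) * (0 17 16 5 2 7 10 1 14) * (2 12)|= 12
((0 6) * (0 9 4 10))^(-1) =[10, 1, 2, 3, 9, 5, 0, 7, 8, 6, 4] =(0 10 4 9 6)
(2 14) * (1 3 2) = (1 3 2 14) = [0, 3, 14, 2, 4, 5, 6, 7, 8, 9, 10, 11, 12, 13, 1]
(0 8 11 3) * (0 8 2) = (0 2)(3 8 11) = [2, 1, 0, 8, 4, 5, 6, 7, 11, 9, 10, 3]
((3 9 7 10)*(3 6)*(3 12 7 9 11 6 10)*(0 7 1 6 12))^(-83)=(0 7 3 11 12 1 6)=[7, 6, 2, 11, 4, 5, 0, 3, 8, 9, 10, 12, 1]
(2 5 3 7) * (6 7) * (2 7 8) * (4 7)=(2 5 3 6 8)(4 7)=[0, 1, 5, 6, 7, 3, 8, 4, 2]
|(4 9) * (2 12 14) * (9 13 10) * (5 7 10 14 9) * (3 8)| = 6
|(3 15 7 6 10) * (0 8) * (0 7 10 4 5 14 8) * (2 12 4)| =|(2 12 4 5 14 8 7 6)(3 15 10)| =24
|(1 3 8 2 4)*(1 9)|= |(1 3 8 2 4 9)|= 6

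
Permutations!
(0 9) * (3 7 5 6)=(0 9)(3 7 5 6)=[9, 1, 2, 7, 4, 6, 3, 5, 8, 0]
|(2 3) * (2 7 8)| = 4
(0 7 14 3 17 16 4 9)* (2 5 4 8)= (0 7 14 3 17 16 8 2 5 4 9)= [7, 1, 5, 17, 9, 4, 6, 14, 2, 0, 10, 11, 12, 13, 3, 15, 8, 16]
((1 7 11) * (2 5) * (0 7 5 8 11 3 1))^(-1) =(0 11 8 2 5 1 3 7) =[11, 3, 5, 7, 4, 1, 6, 0, 2, 9, 10, 8]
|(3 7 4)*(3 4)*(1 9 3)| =4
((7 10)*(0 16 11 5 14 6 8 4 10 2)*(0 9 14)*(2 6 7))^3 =(0 5 11 16)(2 7 4 9 6 10 14 8) =[5, 1, 7, 3, 9, 11, 10, 4, 2, 6, 14, 16, 12, 13, 8, 15, 0]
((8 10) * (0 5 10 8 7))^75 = (0 7 10 5) = [7, 1, 2, 3, 4, 0, 6, 10, 8, 9, 5]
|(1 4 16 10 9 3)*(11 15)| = 6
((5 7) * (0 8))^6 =(8) =[0, 1, 2, 3, 4, 5, 6, 7, 8]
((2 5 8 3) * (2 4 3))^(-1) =(2 8 5)(3 4) =[0, 1, 8, 4, 3, 2, 6, 7, 5]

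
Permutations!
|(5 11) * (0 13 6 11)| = 5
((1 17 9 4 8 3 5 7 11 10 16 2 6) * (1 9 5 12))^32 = (1 11 6 3 5 16 4)(2 8 17 10 9 12 7) = [0, 11, 8, 5, 1, 16, 3, 2, 17, 12, 9, 6, 7, 13, 14, 15, 4, 10]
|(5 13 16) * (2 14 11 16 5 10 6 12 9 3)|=|(2 14 11 16 10 6 12 9 3)(5 13)|=18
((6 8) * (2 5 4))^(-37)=(2 4 5)(6 8)=[0, 1, 4, 3, 5, 2, 8, 7, 6]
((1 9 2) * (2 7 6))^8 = (1 6 9 2 7) = [0, 6, 7, 3, 4, 5, 9, 1, 8, 2]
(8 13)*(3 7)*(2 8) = (2 8 13)(3 7) = [0, 1, 8, 7, 4, 5, 6, 3, 13, 9, 10, 11, 12, 2]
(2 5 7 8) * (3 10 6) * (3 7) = [0, 1, 5, 10, 4, 3, 7, 8, 2, 9, 6] = (2 5 3 10 6 7 8)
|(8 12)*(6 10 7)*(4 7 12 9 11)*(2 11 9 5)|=9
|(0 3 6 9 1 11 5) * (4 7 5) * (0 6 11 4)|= |(0 3 11)(1 4 7 5 6 9)|= 6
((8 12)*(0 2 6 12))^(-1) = [8, 1, 0, 3, 4, 5, 2, 7, 12, 9, 10, 11, 6] = (0 8 12 6 2)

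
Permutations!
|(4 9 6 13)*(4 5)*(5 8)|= 6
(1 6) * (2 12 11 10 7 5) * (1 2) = [0, 6, 12, 3, 4, 1, 2, 5, 8, 9, 7, 10, 11] = (1 6 2 12 11 10 7 5)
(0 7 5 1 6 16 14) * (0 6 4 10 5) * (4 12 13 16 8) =(0 7)(1 12 13 16 14 6 8 4 10 5) =[7, 12, 2, 3, 10, 1, 8, 0, 4, 9, 5, 11, 13, 16, 6, 15, 14]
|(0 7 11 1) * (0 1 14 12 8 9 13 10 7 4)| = 8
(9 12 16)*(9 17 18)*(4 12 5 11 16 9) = [0, 1, 2, 3, 12, 11, 6, 7, 8, 5, 10, 16, 9, 13, 14, 15, 17, 18, 4] = (4 12 9 5 11 16 17 18)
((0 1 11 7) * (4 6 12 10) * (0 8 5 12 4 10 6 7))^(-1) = [11, 0, 2, 3, 6, 8, 12, 4, 7, 9, 10, 1, 5] = (0 11 1)(4 6 12 5 8 7)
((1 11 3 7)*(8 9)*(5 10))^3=(1 7 3 11)(5 10)(8 9)=[0, 7, 2, 11, 4, 10, 6, 3, 9, 8, 5, 1]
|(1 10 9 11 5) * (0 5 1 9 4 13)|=8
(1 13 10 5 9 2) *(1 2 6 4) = (1 13 10 5 9 6 4) = [0, 13, 2, 3, 1, 9, 4, 7, 8, 6, 5, 11, 12, 10]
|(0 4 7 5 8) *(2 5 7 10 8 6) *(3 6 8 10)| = |(10)(0 4 3 6 2 5 8)| = 7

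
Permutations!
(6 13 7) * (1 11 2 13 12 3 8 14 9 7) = (1 11 2 13)(3 8 14 9 7 6 12) = [0, 11, 13, 8, 4, 5, 12, 6, 14, 7, 10, 2, 3, 1, 9]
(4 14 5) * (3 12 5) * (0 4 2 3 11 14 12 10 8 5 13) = (0 4 12 13)(2 3 10 8 5)(11 14) = [4, 1, 3, 10, 12, 2, 6, 7, 5, 9, 8, 14, 13, 0, 11]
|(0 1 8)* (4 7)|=6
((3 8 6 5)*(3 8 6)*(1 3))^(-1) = (1 8 5 6 3) = [0, 8, 2, 1, 4, 6, 3, 7, 5]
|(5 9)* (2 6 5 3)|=5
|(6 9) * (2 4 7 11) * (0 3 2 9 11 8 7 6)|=14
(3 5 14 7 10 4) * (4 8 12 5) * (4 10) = (3 10 8 12 5 14 7 4) = [0, 1, 2, 10, 3, 14, 6, 4, 12, 9, 8, 11, 5, 13, 7]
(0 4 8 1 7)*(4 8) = (0 8 1 7) = [8, 7, 2, 3, 4, 5, 6, 0, 1]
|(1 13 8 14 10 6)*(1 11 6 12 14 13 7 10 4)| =|(1 7 10 12 14 4)(6 11)(8 13)| =6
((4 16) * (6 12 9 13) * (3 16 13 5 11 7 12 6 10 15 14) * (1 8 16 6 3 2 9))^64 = [0, 2, 16, 3, 11, 13, 6, 15, 9, 4, 12, 10, 14, 7, 8, 1, 5] = (1 2 16 5 13 7 15)(4 11 10 12 14 8 9)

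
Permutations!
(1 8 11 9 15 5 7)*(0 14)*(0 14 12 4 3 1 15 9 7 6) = (0 12 4 3 1 8 11 7 15 5 6) = [12, 8, 2, 1, 3, 6, 0, 15, 11, 9, 10, 7, 4, 13, 14, 5]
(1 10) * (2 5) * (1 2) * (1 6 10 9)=(1 9)(2 5 6 10)=[0, 9, 5, 3, 4, 6, 10, 7, 8, 1, 2]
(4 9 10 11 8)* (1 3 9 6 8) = (1 3 9 10 11)(4 6 8) = [0, 3, 2, 9, 6, 5, 8, 7, 4, 10, 11, 1]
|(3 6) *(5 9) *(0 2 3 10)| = 10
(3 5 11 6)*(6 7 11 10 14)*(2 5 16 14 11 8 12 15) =(2 5 10 11 7 8 12 15)(3 16 14 6) =[0, 1, 5, 16, 4, 10, 3, 8, 12, 9, 11, 7, 15, 13, 6, 2, 14]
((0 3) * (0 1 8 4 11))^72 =(11) =[0, 1, 2, 3, 4, 5, 6, 7, 8, 9, 10, 11]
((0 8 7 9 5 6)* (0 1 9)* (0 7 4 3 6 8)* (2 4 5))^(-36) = (9) = [0, 1, 2, 3, 4, 5, 6, 7, 8, 9]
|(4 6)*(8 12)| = |(4 6)(8 12)| = 2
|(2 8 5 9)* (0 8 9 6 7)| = 10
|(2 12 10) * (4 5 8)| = 3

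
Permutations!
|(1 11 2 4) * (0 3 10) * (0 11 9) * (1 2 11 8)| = 6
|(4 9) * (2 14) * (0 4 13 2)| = |(0 4 9 13 2 14)| = 6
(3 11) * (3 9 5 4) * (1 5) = (1 5 4 3 11 9) = [0, 5, 2, 11, 3, 4, 6, 7, 8, 1, 10, 9]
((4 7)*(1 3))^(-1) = (1 3)(4 7) = [0, 3, 2, 1, 7, 5, 6, 4]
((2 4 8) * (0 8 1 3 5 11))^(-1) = [11, 4, 8, 1, 2, 3, 6, 7, 0, 9, 10, 5] = (0 11 5 3 1 4 2 8)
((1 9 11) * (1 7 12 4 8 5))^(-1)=[0, 5, 2, 3, 12, 8, 6, 11, 4, 1, 10, 9, 7]=(1 5 8 4 12 7 11 9)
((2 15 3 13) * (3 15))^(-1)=(15)(2 13 3)=[0, 1, 13, 2, 4, 5, 6, 7, 8, 9, 10, 11, 12, 3, 14, 15]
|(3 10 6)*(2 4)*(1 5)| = 6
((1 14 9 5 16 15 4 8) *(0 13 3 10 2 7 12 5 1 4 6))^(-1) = (0 6 15 16 5 12 7 2 10 3 13)(1 9 14)(4 8) = [6, 9, 10, 13, 8, 12, 15, 2, 4, 14, 3, 11, 7, 0, 1, 16, 5]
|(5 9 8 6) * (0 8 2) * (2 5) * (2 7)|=|(0 8 6 7 2)(5 9)|=10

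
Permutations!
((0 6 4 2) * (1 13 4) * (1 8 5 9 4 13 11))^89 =(13)(0 4 5 6 2 9 8)(1 11) =[4, 11, 9, 3, 5, 6, 2, 7, 0, 8, 10, 1, 12, 13]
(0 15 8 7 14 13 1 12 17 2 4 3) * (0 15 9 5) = (0 9 5)(1 12 17 2 4 3 15 8 7 14 13) = [9, 12, 4, 15, 3, 0, 6, 14, 7, 5, 10, 11, 17, 1, 13, 8, 16, 2]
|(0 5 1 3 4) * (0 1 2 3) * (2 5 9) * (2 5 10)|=8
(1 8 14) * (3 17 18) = (1 8 14)(3 17 18) = [0, 8, 2, 17, 4, 5, 6, 7, 14, 9, 10, 11, 12, 13, 1, 15, 16, 18, 3]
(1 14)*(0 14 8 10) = (0 14 1 8 10) = [14, 8, 2, 3, 4, 5, 6, 7, 10, 9, 0, 11, 12, 13, 1]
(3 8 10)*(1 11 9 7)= (1 11 9 7)(3 8 10)= [0, 11, 2, 8, 4, 5, 6, 1, 10, 7, 3, 9]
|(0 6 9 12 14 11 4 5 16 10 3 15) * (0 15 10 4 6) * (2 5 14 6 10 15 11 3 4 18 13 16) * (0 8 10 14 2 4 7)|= 12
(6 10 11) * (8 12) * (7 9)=(6 10 11)(7 9)(8 12)=[0, 1, 2, 3, 4, 5, 10, 9, 12, 7, 11, 6, 8]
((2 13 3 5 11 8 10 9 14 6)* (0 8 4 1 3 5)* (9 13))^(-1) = (0 3 1 4 11 5 13 10 8)(2 6 14 9) = [3, 4, 6, 1, 11, 13, 14, 7, 0, 2, 8, 5, 12, 10, 9]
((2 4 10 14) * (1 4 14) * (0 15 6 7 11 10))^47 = [4, 10, 14, 3, 1, 5, 15, 6, 8, 9, 11, 7, 12, 13, 2, 0] = (0 4 1 10 11 7 6 15)(2 14)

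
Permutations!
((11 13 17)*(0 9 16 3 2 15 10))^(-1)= (0 10 15 2 3 16 9)(11 17 13)= [10, 1, 3, 16, 4, 5, 6, 7, 8, 0, 15, 17, 12, 11, 14, 2, 9, 13]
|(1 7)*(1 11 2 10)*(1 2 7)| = 2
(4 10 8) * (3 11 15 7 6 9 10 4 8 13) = (3 11 15 7 6 9 10 13) = [0, 1, 2, 11, 4, 5, 9, 6, 8, 10, 13, 15, 12, 3, 14, 7]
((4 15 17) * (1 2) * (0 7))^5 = [7, 2, 1, 3, 17, 5, 6, 0, 8, 9, 10, 11, 12, 13, 14, 4, 16, 15] = (0 7)(1 2)(4 17 15)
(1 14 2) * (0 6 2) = [6, 14, 1, 3, 4, 5, 2, 7, 8, 9, 10, 11, 12, 13, 0] = (0 6 2 1 14)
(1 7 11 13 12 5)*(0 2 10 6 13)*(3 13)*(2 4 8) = (0 4 8 2 10 6 3 13 12 5 1 7 11) = [4, 7, 10, 13, 8, 1, 3, 11, 2, 9, 6, 0, 5, 12]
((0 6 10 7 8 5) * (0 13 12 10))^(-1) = (0 6)(5 8 7 10 12 13) = [6, 1, 2, 3, 4, 8, 0, 10, 7, 9, 12, 11, 13, 5]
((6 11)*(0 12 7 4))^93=(0 12 7 4)(6 11)=[12, 1, 2, 3, 0, 5, 11, 4, 8, 9, 10, 6, 7]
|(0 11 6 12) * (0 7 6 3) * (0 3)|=|(0 11)(6 12 7)|=6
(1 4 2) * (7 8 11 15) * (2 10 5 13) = (1 4 10 5 13 2)(7 8 11 15) = [0, 4, 1, 3, 10, 13, 6, 8, 11, 9, 5, 15, 12, 2, 14, 7]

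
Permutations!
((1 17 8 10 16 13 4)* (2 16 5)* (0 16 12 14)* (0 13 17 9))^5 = (0 5 4 17 12 9 10 13 16 2 1 8 14) = [5, 8, 1, 3, 17, 4, 6, 7, 14, 10, 13, 11, 9, 16, 0, 15, 2, 12]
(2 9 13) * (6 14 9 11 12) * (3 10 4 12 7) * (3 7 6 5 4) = [0, 1, 11, 10, 12, 4, 14, 7, 8, 13, 3, 6, 5, 2, 9] = (2 11 6 14 9 13)(3 10)(4 12 5)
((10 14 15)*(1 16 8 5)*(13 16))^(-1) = (1 5 8 16 13)(10 15 14) = [0, 5, 2, 3, 4, 8, 6, 7, 16, 9, 15, 11, 12, 1, 10, 14, 13]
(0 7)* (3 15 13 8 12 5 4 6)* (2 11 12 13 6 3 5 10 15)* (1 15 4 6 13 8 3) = (0 7)(1 15 13 3 2 11 12 10 4)(5 6) = [7, 15, 11, 2, 1, 6, 5, 0, 8, 9, 4, 12, 10, 3, 14, 13]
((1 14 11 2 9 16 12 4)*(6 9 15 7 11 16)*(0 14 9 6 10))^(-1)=[10, 4, 11, 3, 12, 5, 6, 15, 8, 1, 9, 7, 16, 13, 0, 2, 14]=(0 10 9 1 4 12 16 14)(2 11 7 15)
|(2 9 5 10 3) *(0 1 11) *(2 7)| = 6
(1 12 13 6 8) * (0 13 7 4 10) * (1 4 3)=[13, 12, 2, 1, 10, 5, 8, 3, 4, 9, 0, 11, 7, 6]=(0 13 6 8 4 10)(1 12 7 3)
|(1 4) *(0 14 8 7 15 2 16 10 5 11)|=|(0 14 8 7 15 2 16 10 5 11)(1 4)|=10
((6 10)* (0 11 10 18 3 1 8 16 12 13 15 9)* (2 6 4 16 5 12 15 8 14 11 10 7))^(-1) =[9, 3, 7, 18, 10, 8, 2, 11, 13, 15, 0, 14, 5, 12, 1, 16, 4, 17, 6] =(0 9 15 16 4 10)(1 3 18 6 2 7 11 14)(5 8 13 12)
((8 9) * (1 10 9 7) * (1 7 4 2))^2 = [0, 9, 10, 3, 1, 5, 6, 7, 2, 4, 8] = (1 9 4)(2 10 8)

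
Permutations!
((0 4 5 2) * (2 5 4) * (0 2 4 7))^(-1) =(0 7 4) =[7, 1, 2, 3, 0, 5, 6, 4]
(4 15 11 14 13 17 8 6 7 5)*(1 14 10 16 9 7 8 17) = [0, 14, 2, 3, 15, 4, 8, 5, 6, 7, 16, 10, 12, 1, 13, 11, 9, 17] = (17)(1 14 13)(4 15 11 10 16 9 7 5)(6 8)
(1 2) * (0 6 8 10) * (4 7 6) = (0 4 7 6 8 10)(1 2) = [4, 2, 1, 3, 7, 5, 8, 6, 10, 9, 0]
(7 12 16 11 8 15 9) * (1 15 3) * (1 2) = (1 15 9 7 12 16 11 8 3 2) = [0, 15, 1, 2, 4, 5, 6, 12, 3, 7, 10, 8, 16, 13, 14, 9, 11]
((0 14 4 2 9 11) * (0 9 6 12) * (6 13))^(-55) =(0 14 4 2 13 6 12)(9 11) =[14, 1, 13, 3, 2, 5, 12, 7, 8, 11, 10, 9, 0, 6, 4]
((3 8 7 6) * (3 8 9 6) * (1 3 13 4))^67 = (1 6 13 3 8 4 9 7) = [0, 6, 2, 8, 9, 5, 13, 1, 4, 7, 10, 11, 12, 3]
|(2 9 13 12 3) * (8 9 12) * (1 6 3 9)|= |(1 6 3 2 12 9 13 8)|= 8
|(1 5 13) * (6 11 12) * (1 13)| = 6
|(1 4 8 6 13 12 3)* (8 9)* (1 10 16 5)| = |(1 4 9 8 6 13 12 3 10 16 5)| = 11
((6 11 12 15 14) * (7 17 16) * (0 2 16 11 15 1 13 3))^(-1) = [3, 12, 0, 13, 4, 5, 14, 16, 8, 9, 10, 17, 11, 1, 15, 6, 2, 7] = (0 3 13 1 12 11 17 7 16 2)(6 14 15)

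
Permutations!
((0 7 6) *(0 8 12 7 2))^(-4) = (12) = [0, 1, 2, 3, 4, 5, 6, 7, 8, 9, 10, 11, 12]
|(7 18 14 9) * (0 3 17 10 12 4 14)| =|(0 3 17 10 12 4 14 9 7 18)| =10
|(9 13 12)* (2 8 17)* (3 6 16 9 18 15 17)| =11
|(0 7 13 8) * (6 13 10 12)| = 7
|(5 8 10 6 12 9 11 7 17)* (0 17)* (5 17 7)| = |(17)(0 7)(5 8 10 6 12 9 11)| = 14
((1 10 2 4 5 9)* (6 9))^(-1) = [0, 9, 10, 3, 2, 4, 5, 7, 8, 6, 1] = (1 9 6 5 4 2 10)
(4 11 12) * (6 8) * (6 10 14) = (4 11 12)(6 8 10 14) = [0, 1, 2, 3, 11, 5, 8, 7, 10, 9, 14, 12, 4, 13, 6]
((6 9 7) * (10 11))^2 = (11)(6 7 9) = [0, 1, 2, 3, 4, 5, 7, 9, 8, 6, 10, 11]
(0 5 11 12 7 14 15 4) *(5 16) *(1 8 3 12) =(0 16 5 11 1 8 3 12 7 14 15 4) =[16, 8, 2, 12, 0, 11, 6, 14, 3, 9, 10, 1, 7, 13, 15, 4, 5]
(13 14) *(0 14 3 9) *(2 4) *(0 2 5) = (0 14 13 3 9 2 4 5) = [14, 1, 4, 9, 5, 0, 6, 7, 8, 2, 10, 11, 12, 3, 13]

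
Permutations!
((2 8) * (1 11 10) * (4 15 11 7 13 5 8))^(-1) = (1 10 11 15 4 2 8 5 13 7) = [0, 10, 8, 3, 2, 13, 6, 1, 5, 9, 11, 15, 12, 7, 14, 4]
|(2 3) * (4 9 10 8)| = 4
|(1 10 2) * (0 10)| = |(0 10 2 1)| = 4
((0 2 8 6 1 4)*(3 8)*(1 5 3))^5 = (0 2 1 4)(3 8 6 5) = [2, 4, 1, 8, 0, 3, 5, 7, 6]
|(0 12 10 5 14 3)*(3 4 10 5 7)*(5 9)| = 9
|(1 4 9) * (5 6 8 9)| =|(1 4 5 6 8 9)| =6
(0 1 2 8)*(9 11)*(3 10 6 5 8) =(0 1 2 3 10 6 5 8)(9 11) =[1, 2, 3, 10, 4, 8, 5, 7, 0, 11, 6, 9]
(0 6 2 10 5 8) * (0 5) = (0 6 2 10)(5 8) = [6, 1, 10, 3, 4, 8, 2, 7, 5, 9, 0]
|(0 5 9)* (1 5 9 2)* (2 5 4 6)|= |(0 9)(1 4 6 2)|= 4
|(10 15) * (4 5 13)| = |(4 5 13)(10 15)| = 6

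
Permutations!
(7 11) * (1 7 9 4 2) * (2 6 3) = (1 7 11 9 4 6 3 2) = [0, 7, 1, 2, 6, 5, 3, 11, 8, 4, 10, 9]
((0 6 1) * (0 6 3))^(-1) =(0 3)(1 6) =[3, 6, 2, 0, 4, 5, 1]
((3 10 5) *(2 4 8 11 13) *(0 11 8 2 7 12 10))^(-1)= (0 3 5 10 12 7 13 11)(2 4)= [3, 1, 4, 5, 2, 10, 6, 13, 8, 9, 12, 0, 7, 11]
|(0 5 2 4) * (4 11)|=5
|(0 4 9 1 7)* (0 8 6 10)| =8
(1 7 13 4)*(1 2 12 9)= (1 7 13 4 2 12 9)= [0, 7, 12, 3, 2, 5, 6, 13, 8, 1, 10, 11, 9, 4]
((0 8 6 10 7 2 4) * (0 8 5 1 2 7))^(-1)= [10, 5, 1, 3, 2, 0, 8, 7, 4, 9, 6]= (0 10 6 8 4 2 1 5)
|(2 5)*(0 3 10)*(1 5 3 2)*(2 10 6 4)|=|(0 10)(1 5)(2 3 6 4)|=4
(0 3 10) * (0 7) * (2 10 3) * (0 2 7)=(0 7 2 10)=[7, 1, 10, 3, 4, 5, 6, 2, 8, 9, 0]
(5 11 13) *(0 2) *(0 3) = [2, 1, 3, 0, 4, 11, 6, 7, 8, 9, 10, 13, 12, 5] = (0 2 3)(5 11 13)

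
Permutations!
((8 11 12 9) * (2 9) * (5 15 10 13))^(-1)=(2 12 11 8 9)(5 13 10 15)=[0, 1, 12, 3, 4, 13, 6, 7, 9, 2, 15, 8, 11, 10, 14, 5]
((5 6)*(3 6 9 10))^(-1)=(3 10 9 5 6)=[0, 1, 2, 10, 4, 6, 3, 7, 8, 5, 9]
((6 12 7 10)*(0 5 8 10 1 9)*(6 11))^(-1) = [9, 7, 2, 3, 4, 0, 11, 12, 5, 1, 8, 10, 6] = (0 9 1 7 12 6 11 10 8 5)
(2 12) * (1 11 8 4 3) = [0, 11, 12, 1, 3, 5, 6, 7, 4, 9, 10, 8, 2] = (1 11 8 4 3)(2 12)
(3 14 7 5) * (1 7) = (1 7 5 3 14) = [0, 7, 2, 14, 4, 3, 6, 5, 8, 9, 10, 11, 12, 13, 1]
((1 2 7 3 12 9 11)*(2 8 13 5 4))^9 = [0, 9, 5, 2, 13, 8, 6, 4, 11, 3, 10, 12, 7, 1] = (1 9 3 2 5 8 11 12 7 4 13)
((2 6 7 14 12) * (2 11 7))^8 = (14) = [0, 1, 2, 3, 4, 5, 6, 7, 8, 9, 10, 11, 12, 13, 14]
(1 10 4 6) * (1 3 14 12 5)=(1 10 4 6 3 14 12 5)=[0, 10, 2, 14, 6, 1, 3, 7, 8, 9, 4, 11, 5, 13, 12]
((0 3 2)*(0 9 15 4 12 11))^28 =(0 15)(2 12)(3 4)(9 11) =[15, 1, 12, 4, 3, 5, 6, 7, 8, 11, 10, 9, 2, 13, 14, 0]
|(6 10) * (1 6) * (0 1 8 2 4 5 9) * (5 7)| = |(0 1 6 10 8 2 4 7 5 9)| = 10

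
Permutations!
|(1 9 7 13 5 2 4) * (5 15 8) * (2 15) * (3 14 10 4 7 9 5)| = |(1 5 15 8 3 14 10 4)(2 7 13)| = 24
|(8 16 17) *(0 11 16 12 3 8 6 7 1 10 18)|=9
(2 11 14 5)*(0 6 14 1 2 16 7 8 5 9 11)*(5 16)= (0 6 14 9 11 1 2)(7 8 16)= [6, 2, 0, 3, 4, 5, 14, 8, 16, 11, 10, 1, 12, 13, 9, 15, 7]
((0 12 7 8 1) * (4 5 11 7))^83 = (0 5 8 12 11 1 4 7) = [5, 4, 2, 3, 7, 8, 6, 0, 12, 9, 10, 1, 11]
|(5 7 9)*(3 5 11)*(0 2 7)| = |(0 2 7 9 11 3 5)| = 7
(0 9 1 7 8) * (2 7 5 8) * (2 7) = (0 9 1 5 8) = [9, 5, 2, 3, 4, 8, 6, 7, 0, 1]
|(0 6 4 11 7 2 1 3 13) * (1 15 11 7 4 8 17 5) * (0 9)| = 45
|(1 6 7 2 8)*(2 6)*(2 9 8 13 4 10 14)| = 30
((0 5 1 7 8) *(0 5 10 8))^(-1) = (0 7 1 5 8 10) = [7, 5, 2, 3, 4, 8, 6, 1, 10, 9, 0]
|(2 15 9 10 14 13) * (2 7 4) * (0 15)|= 9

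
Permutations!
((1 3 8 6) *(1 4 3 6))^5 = (8) = [0, 1, 2, 3, 4, 5, 6, 7, 8]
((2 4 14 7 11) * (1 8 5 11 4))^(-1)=[0, 2, 11, 3, 7, 8, 6, 14, 1, 9, 10, 5, 12, 13, 4]=(1 2 11 5 8)(4 7 14)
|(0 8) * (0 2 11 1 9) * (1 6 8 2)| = 7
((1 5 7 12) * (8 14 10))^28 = (8 14 10) = [0, 1, 2, 3, 4, 5, 6, 7, 14, 9, 8, 11, 12, 13, 10]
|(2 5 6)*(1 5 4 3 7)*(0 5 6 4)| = |(0 5 4 3 7 1 6 2)| = 8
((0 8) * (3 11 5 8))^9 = (0 8 5 11 3) = [8, 1, 2, 0, 4, 11, 6, 7, 5, 9, 10, 3]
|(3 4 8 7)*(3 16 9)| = |(3 4 8 7 16 9)| = 6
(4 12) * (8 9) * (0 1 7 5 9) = [1, 7, 2, 3, 12, 9, 6, 5, 0, 8, 10, 11, 4] = (0 1 7 5 9 8)(4 12)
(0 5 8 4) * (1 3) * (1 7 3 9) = (0 5 8 4)(1 9)(3 7) = [5, 9, 2, 7, 0, 8, 6, 3, 4, 1]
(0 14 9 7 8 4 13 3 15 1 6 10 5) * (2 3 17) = (0 14 9 7 8 4 13 17 2 3 15 1 6 10 5) = [14, 6, 3, 15, 13, 0, 10, 8, 4, 7, 5, 11, 12, 17, 9, 1, 16, 2]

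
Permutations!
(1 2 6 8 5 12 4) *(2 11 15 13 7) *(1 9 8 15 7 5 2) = [0, 11, 6, 3, 9, 12, 15, 1, 2, 8, 10, 7, 4, 5, 14, 13] = (1 11 7)(2 6 15 13 5 12 4 9 8)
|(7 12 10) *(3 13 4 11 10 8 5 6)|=10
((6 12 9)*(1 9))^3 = (1 12 6 9) = [0, 12, 2, 3, 4, 5, 9, 7, 8, 1, 10, 11, 6]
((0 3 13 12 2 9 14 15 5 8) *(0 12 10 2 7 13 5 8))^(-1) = (0 5 3)(2 10 13 7 12 8 15 14 9) = [5, 1, 10, 0, 4, 3, 6, 12, 15, 2, 13, 11, 8, 7, 9, 14]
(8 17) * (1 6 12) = (1 6 12)(8 17) = [0, 6, 2, 3, 4, 5, 12, 7, 17, 9, 10, 11, 1, 13, 14, 15, 16, 8]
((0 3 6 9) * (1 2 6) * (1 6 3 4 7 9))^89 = (0 4 7 9)(1 2 3 6) = [4, 2, 3, 6, 7, 5, 1, 9, 8, 0]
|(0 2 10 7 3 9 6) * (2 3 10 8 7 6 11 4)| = 10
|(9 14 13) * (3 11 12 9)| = 6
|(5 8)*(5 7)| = |(5 8 7)| = 3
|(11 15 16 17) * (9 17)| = |(9 17 11 15 16)| = 5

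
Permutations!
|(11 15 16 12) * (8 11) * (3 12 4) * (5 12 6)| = |(3 6 5 12 8 11 15 16 4)| = 9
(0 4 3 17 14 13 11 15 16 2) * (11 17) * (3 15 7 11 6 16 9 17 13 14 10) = (0 4 15 9 17 10 3 6 16 2)(7 11) = [4, 1, 0, 6, 15, 5, 16, 11, 8, 17, 3, 7, 12, 13, 14, 9, 2, 10]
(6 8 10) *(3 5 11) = (3 5 11)(6 8 10) = [0, 1, 2, 5, 4, 11, 8, 7, 10, 9, 6, 3]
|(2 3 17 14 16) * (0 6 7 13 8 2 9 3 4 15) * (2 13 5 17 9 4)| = |(0 6 7 5 17 14 16 4 15)(3 9)(8 13)| = 18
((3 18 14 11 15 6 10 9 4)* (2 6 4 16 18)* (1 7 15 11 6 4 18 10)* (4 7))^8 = (1 6 14 18 15 7 2 3 4)(9 10 16) = [0, 6, 3, 4, 1, 5, 14, 2, 8, 10, 16, 11, 12, 13, 18, 7, 9, 17, 15]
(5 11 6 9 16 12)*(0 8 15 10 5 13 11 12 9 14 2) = (0 8 15 10 5 12 13 11 6 14 2)(9 16) = [8, 1, 0, 3, 4, 12, 14, 7, 15, 16, 5, 6, 13, 11, 2, 10, 9]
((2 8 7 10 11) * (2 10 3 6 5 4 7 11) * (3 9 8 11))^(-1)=(2 10 11)(3 8 9 7 4 5 6)=[0, 1, 10, 8, 5, 6, 3, 4, 9, 7, 11, 2]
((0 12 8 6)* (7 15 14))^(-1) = (0 6 8 12)(7 14 15) = [6, 1, 2, 3, 4, 5, 8, 14, 12, 9, 10, 11, 0, 13, 15, 7]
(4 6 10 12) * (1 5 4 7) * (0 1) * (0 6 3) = [1, 5, 2, 0, 3, 4, 10, 6, 8, 9, 12, 11, 7] = (0 1 5 4 3)(6 10 12 7)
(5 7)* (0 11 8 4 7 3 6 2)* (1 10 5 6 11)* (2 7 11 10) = (0 1 2)(3 10 5)(4 11 8)(6 7) = [1, 2, 0, 10, 11, 3, 7, 6, 4, 9, 5, 8]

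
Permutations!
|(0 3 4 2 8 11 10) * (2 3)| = 10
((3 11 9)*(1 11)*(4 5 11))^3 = [0, 11, 2, 5, 9, 3, 6, 7, 8, 4, 10, 1] = (1 11)(3 5)(4 9)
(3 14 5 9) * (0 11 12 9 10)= (0 11 12 9 3 14 5 10)= [11, 1, 2, 14, 4, 10, 6, 7, 8, 3, 0, 12, 9, 13, 5]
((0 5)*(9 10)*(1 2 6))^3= (0 5)(9 10)= [5, 1, 2, 3, 4, 0, 6, 7, 8, 10, 9]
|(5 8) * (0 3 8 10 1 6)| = |(0 3 8 5 10 1 6)| = 7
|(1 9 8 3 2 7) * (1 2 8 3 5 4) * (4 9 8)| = 6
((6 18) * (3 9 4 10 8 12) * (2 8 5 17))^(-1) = (2 17 5 10 4 9 3 12 8)(6 18) = [0, 1, 17, 12, 9, 10, 18, 7, 2, 3, 4, 11, 8, 13, 14, 15, 16, 5, 6]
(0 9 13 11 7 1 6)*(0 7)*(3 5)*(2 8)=(0 9 13 11)(1 6 7)(2 8)(3 5)=[9, 6, 8, 5, 4, 3, 7, 1, 2, 13, 10, 0, 12, 11]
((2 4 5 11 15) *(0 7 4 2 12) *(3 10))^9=(0 4 11 12 7 5 15)(3 10)=[4, 1, 2, 10, 11, 15, 6, 5, 8, 9, 3, 12, 7, 13, 14, 0]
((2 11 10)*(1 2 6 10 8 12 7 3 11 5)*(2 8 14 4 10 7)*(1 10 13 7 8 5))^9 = (1 10 8 2 5 6 12)(3 4)(7 14)(11 13) = [0, 10, 5, 4, 3, 6, 12, 14, 2, 9, 8, 13, 1, 11, 7]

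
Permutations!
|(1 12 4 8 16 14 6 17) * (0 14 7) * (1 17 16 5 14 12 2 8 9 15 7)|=|(17)(0 12 4 9 15 7)(1 2 8 5 14 6 16)|=42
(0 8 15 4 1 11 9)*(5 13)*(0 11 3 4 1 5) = (0 8 15 1 3 4 5 13)(9 11) = [8, 3, 2, 4, 5, 13, 6, 7, 15, 11, 10, 9, 12, 0, 14, 1]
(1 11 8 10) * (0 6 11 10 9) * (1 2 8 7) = [6, 10, 8, 3, 4, 5, 11, 1, 9, 0, 2, 7] = (0 6 11 7 1 10 2 8 9)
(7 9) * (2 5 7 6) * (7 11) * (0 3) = (0 3)(2 5 11 7 9 6) = [3, 1, 5, 0, 4, 11, 2, 9, 8, 6, 10, 7]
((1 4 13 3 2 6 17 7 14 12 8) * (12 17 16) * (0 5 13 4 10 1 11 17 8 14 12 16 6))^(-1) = (0 2 3 13 5)(1 10)(7 17 11 8 14 12) = [2, 10, 3, 13, 4, 0, 6, 17, 14, 9, 1, 8, 7, 5, 12, 15, 16, 11]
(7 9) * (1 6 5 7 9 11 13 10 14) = [0, 6, 2, 3, 4, 7, 5, 11, 8, 9, 14, 13, 12, 10, 1] = (1 6 5 7 11 13 10 14)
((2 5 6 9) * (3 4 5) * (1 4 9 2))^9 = (1 5 2 9 4 6 3) = [0, 5, 9, 1, 6, 2, 3, 7, 8, 4]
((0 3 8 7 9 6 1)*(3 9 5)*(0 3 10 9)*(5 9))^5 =[0, 6, 2, 1, 4, 10, 9, 8, 3, 7, 5] =(1 6 9 7 8 3)(5 10)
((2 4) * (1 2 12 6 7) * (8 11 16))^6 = (16) = [0, 1, 2, 3, 4, 5, 6, 7, 8, 9, 10, 11, 12, 13, 14, 15, 16]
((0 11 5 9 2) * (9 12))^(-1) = [2, 1, 9, 3, 4, 11, 6, 7, 8, 12, 10, 0, 5] = (0 2 9 12 5 11)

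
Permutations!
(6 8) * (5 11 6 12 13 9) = (5 11 6 8 12 13 9) = [0, 1, 2, 3, 4, 11, 8, 7, 12, 5, 10, 6, 13, 9]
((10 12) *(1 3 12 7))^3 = (1 10 3 7 12) = [0, 10, 2, 7, 4, 5, 6, 12, 8, 9, 3, 11, 1]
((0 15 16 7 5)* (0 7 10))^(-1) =(0 10 16 15)(5 7) =[10, 1, 2, 3, 4, 7, 6, 5, 8, 9, 16, 11, 12, 13, 14, 0, 15]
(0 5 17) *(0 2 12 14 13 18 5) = (2 12 14 13 18 5 17) = [0, 1, 12, 3, 4, 17, 6, 7, 8, 9, 10, 11, 14, 18, 13, 15, 16, 2, 5]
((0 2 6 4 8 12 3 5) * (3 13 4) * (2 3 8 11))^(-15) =[0, 1, 11, 3, 13, 5, 2, 7, 6, 9, 10, 4, 8, 12] =(2 11 4 13 12 8 6)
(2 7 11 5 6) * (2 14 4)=(2 7 11 5 6 14 4)=[0, 1, 7, 3, 2, 6, 14, 11, 8, 9, 10, 5, 12, 13, 4]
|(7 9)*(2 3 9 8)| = 5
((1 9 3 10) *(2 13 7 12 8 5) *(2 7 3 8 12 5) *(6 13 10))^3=(13)(1 2 9 10 8)(5 7)=[0, 2, 9, 3, 4, 7, 6, 5, 1, 10, 8, 11, 12, 13]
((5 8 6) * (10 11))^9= (10 11)= [0, 1, 2, 3, 4, 5, 6, 7, 8, 9, 11, 10]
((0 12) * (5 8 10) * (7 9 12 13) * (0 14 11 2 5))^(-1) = (0 10 8 5 2 11 14 12 9 7 13) = [10, 1, 11, 3, 4, 2, 6, 13, 5, 7, 8, 14, 9, 0, 12]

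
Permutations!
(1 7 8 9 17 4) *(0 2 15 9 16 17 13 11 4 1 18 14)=(0 2 15 9 13 11 4 18 14)(1 7 8 16 17)=[2, 7, 15, 3, 18, 5, 6, 8, 16, 13, 10, 4, 12, 11, 0, 9, 17, 1, 14]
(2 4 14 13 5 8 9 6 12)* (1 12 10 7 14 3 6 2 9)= (1 12 9 2 4 3 6 10 7 14 13 5 8)= [0, 12, 4, 6, 3, 8, 10, 14, 1, 2, 7, 11, 9, 5, 13]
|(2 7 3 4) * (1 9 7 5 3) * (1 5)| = |(1 9 7 5 3 4 2)| = 7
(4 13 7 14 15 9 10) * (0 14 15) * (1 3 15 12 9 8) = [14, 3, 2, 15, 13, 5, 6, 12, 1, 10, 4, 11, 9, 7, 0, 8] = (0 14)(1 3 15 8)(4 13 7 12 9 10)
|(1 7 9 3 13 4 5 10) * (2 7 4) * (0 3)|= |(0 3 13 2 7 9)(1 4 5 10)|= 12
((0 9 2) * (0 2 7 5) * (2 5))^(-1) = (0 5 2 7 9) = [5, 1, 7, 3, 4, 2, 6, 9, 8, 0]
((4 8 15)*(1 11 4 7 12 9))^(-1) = (1 9 12 7 15 8 4 11) = [0, 9, 2, 3, 11, 5, 6, 15, 4, 12, 10, 1, 7, 13, 14, 8]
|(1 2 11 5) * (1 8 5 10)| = 4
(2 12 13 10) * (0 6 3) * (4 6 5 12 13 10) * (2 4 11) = (0 5 12 10 4 6 3)(2 13 11) = [5, 1, 13, 0, 6, 12, 3, 7, 8, 9, 4, 2, 10, 11]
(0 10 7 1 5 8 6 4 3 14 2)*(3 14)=(0 10 7 1 5 8 6 4 14 2)=[10, 5, 0, 3, 14, 8, 4, 1, 6, 9, 7, 11, 12, 13, 2]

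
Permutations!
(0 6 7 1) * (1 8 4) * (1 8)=[6, 0, 2, 3, 8, 5, 7, 1, 4]=(0 6 7 1)(4 8)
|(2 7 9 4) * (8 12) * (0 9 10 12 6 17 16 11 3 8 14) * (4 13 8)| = 15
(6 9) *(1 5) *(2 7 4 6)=(1 5)(2 7 4 6 9)=[0, 5, 7, 3, 6, 1, 9, 4, 8, 2]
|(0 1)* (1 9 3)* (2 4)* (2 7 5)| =4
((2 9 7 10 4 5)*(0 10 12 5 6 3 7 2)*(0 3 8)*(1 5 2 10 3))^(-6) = [2, 1, 6, 9, 3, 5, 7, 10, 12, 8, 0, 11, 4] = (0 2 6 7 10)(3 9 8 12 4)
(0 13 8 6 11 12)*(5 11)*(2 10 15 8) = (0 13 2 10 15 8 6 5 11 12) = [13, 1, 10, 3, 4, 11, 5, 7, 6, 9, 15, 12, 0, 2, 14, 8]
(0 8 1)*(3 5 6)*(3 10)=(0 8 1)(3 5 6 10)=[8, 0, 2, 5, 4, 6, 10, 7, 1, 9, 3]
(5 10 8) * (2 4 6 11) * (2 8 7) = (2 4 6 11 8 5 10 7) = [0, 1, 4, 3, 6, 10, 11, 2, 5, 9, 7, 8]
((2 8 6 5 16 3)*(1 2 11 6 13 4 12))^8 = (1 8 4)(2 13 12)(3 5 11 16 6) = [0, 8, 13, 5, 1, 11, 3, 7, 4, 9, 10, 16, 2, 12, 14, 15, 6]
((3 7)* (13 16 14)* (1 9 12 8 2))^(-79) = (1 9 12 8 2)(3 7)(13 14 16) = [0, 9, 1, 7, 4, 5, 6, 3, 2, 12, 10, 11, 8, 14, 16, 15, 13]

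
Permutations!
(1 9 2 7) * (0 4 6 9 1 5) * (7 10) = (0 4 6 9 2 10 7 5) = [4, 1, 10, 3, 6, 0, 9, 5, 8, 2, 7]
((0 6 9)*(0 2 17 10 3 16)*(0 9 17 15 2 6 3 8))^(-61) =[9, 1, 15, 6, 4, 5, 8, 7, 16, 10, 3, 11, 12, 13, 14, 2, 17, 0] =(0 9 10 3 6 8 16 17)(2 15)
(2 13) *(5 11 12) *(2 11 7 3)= [0, 1, 13, 2, 4, 7, 6, 3, 8, 9, 10, 12, 5, 11]= (2 13 11 12 5 7 3)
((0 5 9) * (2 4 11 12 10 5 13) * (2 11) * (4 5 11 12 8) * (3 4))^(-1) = (0 9 5 2 4 3 8 11 10 12 13) = [9, 1, 4, 8, 3, 2, 6, 7, 11, 5, 12, 10, 13, 0]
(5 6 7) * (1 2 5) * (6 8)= (1 2 5 8 6 7)= [0, 2, 5, 3, 4, 8, 7, 1, 6]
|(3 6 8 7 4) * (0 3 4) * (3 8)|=6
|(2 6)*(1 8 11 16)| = 4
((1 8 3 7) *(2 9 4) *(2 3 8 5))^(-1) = (1 7 3 4 9 2 5) = [0, 7, 5, 4, 9, 1, 6, 3, 8, 2]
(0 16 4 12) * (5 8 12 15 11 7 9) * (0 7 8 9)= (0 16 4 15 11 8 12 7)(5 9)= [16, 1, 2, 3, 15, 9, 6, 0, 12, 5, 10, 8, 7, 13, 14, 11, 4]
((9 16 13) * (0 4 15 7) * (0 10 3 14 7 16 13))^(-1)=(0 16 15 4)(3 10 7 14)(9 13)=[16, 1, 2, 10, 0, 5, 6, 14, 8, 13, 7, 11, 12, 9, 3, 4, 15]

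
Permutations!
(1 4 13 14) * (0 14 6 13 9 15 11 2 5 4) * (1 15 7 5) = (0 14 15 11 2 1)(4 9 7 5)(6 13) = [14, 0, 1, 3, 9, 4, 13, 5, 8, 7, 10, 2, 12, 6, 15, 11]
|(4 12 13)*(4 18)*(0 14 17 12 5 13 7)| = 20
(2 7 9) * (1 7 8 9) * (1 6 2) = (1 7 6 2 8 9) = [0, 7, 8, 3, 4, 5, 2, 6, 9, 1]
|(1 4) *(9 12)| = 2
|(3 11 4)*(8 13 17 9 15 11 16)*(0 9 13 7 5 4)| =12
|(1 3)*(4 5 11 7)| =|(1 3)(4 5 11 7)| =4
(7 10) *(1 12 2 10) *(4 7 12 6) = (1 6 4 7)(2 10 12) = [0, 6, 10, 3, 7, 5, 4, 1, 8, 9, 12, 11, 2]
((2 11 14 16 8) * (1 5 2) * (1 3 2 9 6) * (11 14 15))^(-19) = (1 5 9 6)(2 14 16 8 3)(11 15) = [0, 5, 14, 2, 4, 9, 1, 7, 3, 6, 10, 15, 12, 13, 16, 11, 8]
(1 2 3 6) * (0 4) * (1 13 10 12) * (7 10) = (0 4)(1 2 3 6 13 7 10 12) = [4, 2, 3, 6, 0, 5, 13, 10, 8, 9, 12, 11, 1, 7]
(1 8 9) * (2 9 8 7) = (1 7 2 9) = [0, 7, 9, 3, 4, 5, 6, 2, 8, 1]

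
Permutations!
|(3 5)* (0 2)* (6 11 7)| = 6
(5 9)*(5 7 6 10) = (5 9 7 6 10) = [0, 1, 2, 3, 4, 9, 10, 6, 8, 7, 5]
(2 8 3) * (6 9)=(2 8 3)(6 9)=[0, 1, 8, 2, 4, 5, 9, 7, 3, 6]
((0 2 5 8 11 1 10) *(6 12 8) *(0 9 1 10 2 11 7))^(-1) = (0 7 8 12 6 5 2 1 9 10 11) = [7, 9, 1, 3, 4, 2, 5, 8, 12, 10, 11, 0, 6]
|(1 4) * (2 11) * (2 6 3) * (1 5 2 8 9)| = |(1 4 5 2 11 6 3 8 9)| = 9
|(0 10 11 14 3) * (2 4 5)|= |(0 10 11 14 3)(2 4 5)|= 15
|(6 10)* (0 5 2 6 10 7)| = |(10)(0 5 2 6 7)| = 5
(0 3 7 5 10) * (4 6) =[3, 1, 2, 7, 6, 10, 4, 5, 8, 9, 0] =(0 3 7 5 10)(4 6)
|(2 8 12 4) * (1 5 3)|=12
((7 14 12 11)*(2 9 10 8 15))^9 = [0, 1, 15, 3, 4, 5, 6, 14, 10, 2, 9, 7, 11, 13, 12, 8] = (2 15 8 10 9)(7 14 12 11)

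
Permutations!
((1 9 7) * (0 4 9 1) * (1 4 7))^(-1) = [7, 9, 2, 3, 1, 5, 6, 0, 8, 4] = (0 7)(1 9 4)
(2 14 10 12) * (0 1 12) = (0 1 12 2 14 10) = [1, 12, 14, 3, 4, 5, 6, 7, 8, 9, 0, 11, 2, 13, 10]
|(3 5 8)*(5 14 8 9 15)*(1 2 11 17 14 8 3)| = 21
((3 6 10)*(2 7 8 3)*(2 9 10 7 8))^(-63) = (2 3 7 8 6)(9 10) = [0, 1, 3, 7, 4, 5, 2, 8, 6, 10, 9]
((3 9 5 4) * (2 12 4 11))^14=(12)=[0, 1, 2, 3, 4, 5, 6, 7, 8, 9, 10, 11, 12]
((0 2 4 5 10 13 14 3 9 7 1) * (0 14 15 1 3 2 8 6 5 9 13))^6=(0 8 6 5 10)(1 3 4)(2 15 7)(9 14 13)=[8, 3, 15, 4, 1, 10, 5, 2, 6, 14, 0, 11, 12, 9, 13, 7]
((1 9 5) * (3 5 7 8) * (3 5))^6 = (1 9 7 8 5) = [0, 9, 2, 3, 4, 1, 6, 8, 5, 7]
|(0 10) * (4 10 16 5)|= |(0 16 5 4 10)|= 5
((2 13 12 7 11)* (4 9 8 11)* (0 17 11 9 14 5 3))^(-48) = [4, 1, 3, 7, 2, 12, 6, 11, 8, 9, 10, 5, 17, 0, 13, 15, 16, 14] = (0 4 2 3 7 11 5 12 17 14 13)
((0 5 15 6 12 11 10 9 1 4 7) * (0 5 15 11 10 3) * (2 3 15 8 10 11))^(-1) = (0 3 2 5 7 4 1 9 10 8)(6 15 11 12) = [3, 9, 5, 2, 1, 7, 15, 4, 0, 10, 8, 12, 6, 13, 14, 11]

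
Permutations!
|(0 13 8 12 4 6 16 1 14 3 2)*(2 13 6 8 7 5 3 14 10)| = 12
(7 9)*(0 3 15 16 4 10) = (0 3 15 16 4 10)(7 9) = [3, 1, 2, 15, 10, 5, 6, 9, 8, 7, 0, 11, 12, 13, 14, 16, 4]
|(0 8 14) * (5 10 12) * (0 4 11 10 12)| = 6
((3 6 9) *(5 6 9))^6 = (9) = [0, 1, 2, 3, 4, 5, 6, 7, 8, 9]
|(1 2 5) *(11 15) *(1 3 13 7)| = |(1 2 5 3 13 7)(11 15)| = 6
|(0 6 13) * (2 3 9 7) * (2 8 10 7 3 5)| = |(0 6 13)(2 5)(3 9)(7 8 10)| = 6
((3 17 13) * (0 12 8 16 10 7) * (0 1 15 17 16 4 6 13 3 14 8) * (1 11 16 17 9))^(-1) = (0 12)(1 9 15)(3 17)(4 8 14 13 6)(7 10 16 11) = [12, 9, 2, 17, 8, 5, 4, 10, 14, 15, 16, 7, 0, 6, 13, 1, 11, 3]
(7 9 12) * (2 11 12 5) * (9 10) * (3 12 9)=(2 11 9 5)(3 12 7 10)=[0, 1, 11, 12, 4, 2, 6, 10, 8, 5, 3, 9, 7]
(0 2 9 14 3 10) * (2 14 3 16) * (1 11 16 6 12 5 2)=(0 14 6 12 5 2 9 3 10)(1 11 16)=[14, 11, 9, 10, 4, 2, 12, 7, 8, 3, 0, 16, 5, 13, 6, 15, 1]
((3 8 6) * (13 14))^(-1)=(3 6 8)(13 14)=[0, 1, 2, 6, 4, 5, 8, 7, 3, 9, 10, 11, 12, 14, 13]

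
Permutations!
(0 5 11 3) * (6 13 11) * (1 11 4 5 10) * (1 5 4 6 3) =[10, 11, 2, 0, 4, 3, 13, 7, 8, 9, 5, 1, 12, 6] =(0 10 5 3)(1 11)(6 13)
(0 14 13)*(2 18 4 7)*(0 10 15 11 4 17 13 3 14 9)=(0 9)(2 18 17 13 10 15 11 4 7)(3 14)=[9, 1, 18, 14, 7, 5, 6, 2, 8, 0, 15, 4, 12, 10, 3, 11, 16, 13, 17]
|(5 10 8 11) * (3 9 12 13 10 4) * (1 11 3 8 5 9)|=10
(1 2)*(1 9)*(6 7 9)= [0, 2, 6, 3, 4, 5, 7, 9, 8, 1]= (1 2 6 7 9)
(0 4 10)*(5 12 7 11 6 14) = (0 4 10)(5 12 7 11 6 14) = [4, 1, 2, 3, 10, 12, 14, 11, 8, 9, 0, 6, 7, 13, 5]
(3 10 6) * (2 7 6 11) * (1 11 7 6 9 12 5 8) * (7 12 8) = [0, 11, 6, 10, 4, 7, 3, 9, 1, 8, 12, 2, 5] = (1 11 2 6 3 10 12 5 7 9 8)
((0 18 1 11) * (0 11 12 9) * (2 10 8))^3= [12, 0, 2, 3, 4, 5, 6, 7, 8, 1, 10, 11, 18, 13, 14, 15, 16, 17, 9]= (0 12 18 9 1)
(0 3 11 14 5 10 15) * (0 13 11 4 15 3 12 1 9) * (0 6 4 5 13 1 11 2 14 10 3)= (0 12 11 10)(1 9 6 4 15)(2 14 13)(3 5)= [12, 9, 14, 5, 15, 3, 4, 7, 8, 6, 0, 10, 11, 2, 13, 1]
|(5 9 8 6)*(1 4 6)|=|(1 4 6 5 9 8)|=6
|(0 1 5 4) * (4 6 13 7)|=7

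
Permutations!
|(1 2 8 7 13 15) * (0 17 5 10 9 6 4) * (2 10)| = |(0 17 5 2 8 7 13 15 1 10 9 6 4)| = 13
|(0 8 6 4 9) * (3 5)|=10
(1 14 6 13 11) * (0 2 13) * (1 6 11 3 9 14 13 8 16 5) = (0 2 8 16 5 1 13 3 9 14 11 6) = [2, 13, 8, 9, 4, 1, 0, 7, 16, 14, 10, 6, 12, 3, 11, 15, 5]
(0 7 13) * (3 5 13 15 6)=(0 7 15 6 3 5 13)=[7, 1, 2, 5, 4, 13, 3, 15, 8, 9, 10, 11, 12, 0, 14, 6]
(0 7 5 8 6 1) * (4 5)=(0 7 4 5 8 6 1)=[7, 0, 2, 3, 5, 8, 1, 4, 6]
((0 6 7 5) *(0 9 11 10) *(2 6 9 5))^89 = (0 9 11 10)(2 7 6) = [9, 1, 7, 3, 4, 5, 2, 6, 8, 11, 0, 10]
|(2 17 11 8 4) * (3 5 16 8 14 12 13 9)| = 12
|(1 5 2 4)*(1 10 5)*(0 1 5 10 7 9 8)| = |(10)(0 1 5 2 4 7 9 8)| = 8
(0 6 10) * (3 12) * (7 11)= (0 6 10)(3 12)(7 11)= [6, 1, 2, 12, 4, 5, 10, 11, 8, 9, 0, 7, 3]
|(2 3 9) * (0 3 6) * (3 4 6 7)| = |(0 4 6)(2 7 3 9)| = 12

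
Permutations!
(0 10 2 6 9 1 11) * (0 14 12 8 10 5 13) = (0 5 13)(1 11 14 12 8 10 2 6 9) = [5, 11, 6, 3, 4, 13, 9, 7, 10, 1, 2, 14, 8, 0, 12]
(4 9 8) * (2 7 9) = (2 7 9 8 4) = [0, 1, 7, 3, 2, 5, 6, 9, 4, 8]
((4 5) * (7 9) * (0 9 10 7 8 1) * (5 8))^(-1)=(0 1 8 4 5 9)(7 10)=[1, 8, 2, 3, 5, 9, 6, 10, 4, 0, 7]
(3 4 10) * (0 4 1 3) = [4, 3, 2, 1, 10, 5, 6, 7, 8, 9, 0] = (0 4 10)(1 3)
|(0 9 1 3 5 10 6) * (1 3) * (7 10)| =|(0 9 3 5 7 10 6)| =7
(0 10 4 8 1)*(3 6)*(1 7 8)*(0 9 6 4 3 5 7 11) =(0 10 3 4 1 9 6 5 7 8 11) =[10, 9, 2, 4, 1, 7, 5, 8, 11, 6, 3, 0]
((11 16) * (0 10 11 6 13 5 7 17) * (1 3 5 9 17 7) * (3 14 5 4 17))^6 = [9, 1, 2, 16, 6, 5, 0, 7, 8, 11, 3, 4, 12, 10, 14, 15, 17, 13] = (0 9 11 4 6)(3 16 17 13 10)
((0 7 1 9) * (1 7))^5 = (0 9 1) = [9, 0, 2, 3, 4, 5, 6, 7, 8, 1]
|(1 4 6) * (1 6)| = |(6)(1 4)| = 2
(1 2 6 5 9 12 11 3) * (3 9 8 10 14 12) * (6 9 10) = (1 2 9 3)(5 8 6)(10 14 12 11) = [0, 2, 9, 1, 4, 8, 5, 7, 6, 3, 14, 10, 11, 13, 12]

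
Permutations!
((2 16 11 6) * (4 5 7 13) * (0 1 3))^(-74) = (0 1 3)(2 11)(4 7)(5 13)(6 16) = [1, 3, 11, 0, 7, 13, 16, 4, 8, 9, 10, 2, 12, 5, 14, 15, 6]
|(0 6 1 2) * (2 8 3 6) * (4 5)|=|(0 2)(1 8 3 6)(4 5)|=4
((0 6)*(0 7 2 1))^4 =(0 1 2 7 6) =[1, 2, 7, 3, 4, 5, 0, 6]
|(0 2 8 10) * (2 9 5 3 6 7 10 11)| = |(0 9 5 3 6 7 10)(2 8 11)| = 21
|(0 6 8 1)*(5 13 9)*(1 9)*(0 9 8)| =|(0 6)(1 9 5 13)| =4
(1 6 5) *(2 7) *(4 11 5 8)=[0, 6, 7, 3, 11, 1, 8, 2, 4, 9, 10, 5]=(1 6 8 4 11 5)(2 7)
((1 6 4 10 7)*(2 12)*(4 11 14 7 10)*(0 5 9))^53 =[9, 14, 12, 3, 4, 0, 7, 11, 8, 5, 10, 1, 2, 13, 6] =(0 9 5)(1 14 6 7 11)(2 12)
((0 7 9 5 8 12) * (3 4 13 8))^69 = (0 13 5)(3 7 8)(4 9 12) = [13, 1, 2, 7, 9, 0, 6, 8, 3, 12, 10, 11, 4, 5]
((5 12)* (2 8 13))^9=(13)(5 12)=[0, 1, 2, 3, 4, 12, 6, 7, 8, 9, 10, 11, 5, 13]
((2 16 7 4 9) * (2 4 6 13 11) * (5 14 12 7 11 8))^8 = (2 11 16)(5 14 12 7 6 13 8) = [0, 1, 11, 3, 4, 14, 13, 6, 5, 9, 10, 16, 7, 8, 12, 15, 2]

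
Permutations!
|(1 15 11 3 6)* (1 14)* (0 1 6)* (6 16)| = 15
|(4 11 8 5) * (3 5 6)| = 6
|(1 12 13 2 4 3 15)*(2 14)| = |(1 12 13 14 2 4 3 15)| = 8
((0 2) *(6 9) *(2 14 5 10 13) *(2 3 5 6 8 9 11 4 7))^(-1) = (0 2 7 4 11 6 14)(3 13 10 5)(8 9) = [2, 1, 7, 13, 11, 3, 14, 4, 9, 8, 5, 6, 12, 10, 0]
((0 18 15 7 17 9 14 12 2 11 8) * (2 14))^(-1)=(0 8 11 2 9 17 7 15 18)(12 14)=[8, 1, 9, 3, 4, 5, 6, 15, 11, 17, 10, 2, 14, 13, 12, 18, 16, 7, 0]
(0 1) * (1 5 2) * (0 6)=(0 5 2 1 6)=[5, 6, 1, 3, 4, 2, 0]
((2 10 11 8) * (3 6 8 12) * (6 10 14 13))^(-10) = (14)(3 11)(10 12) = [0, 1, 2, 11, 4, 5, 6, 7, 8, 9, 12, 3, 10, 13, 14]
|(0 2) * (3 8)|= |(0 2)(3 8)|= 2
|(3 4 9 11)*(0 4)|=|(0 4 9 11 3)|=5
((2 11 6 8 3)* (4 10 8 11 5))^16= (11)(2 8 4)(3 10 5)= [0, 1, 8, 10, 2, 3, 6, 7, 4, 9, 5, 11]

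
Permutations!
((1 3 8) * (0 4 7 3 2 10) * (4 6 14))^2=(0 14 7 8 2)(1 10 6 4 3)=[14, 10, 0, 1, 3, 5, 4, 8, 2, 9, 6, 11, 12, 13, 7]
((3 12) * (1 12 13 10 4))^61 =(1 12 3 13 10 4) =[0, 12, 2, 13, 1, 5, 6, 7, 8, 9, 4, 11, 3, 10]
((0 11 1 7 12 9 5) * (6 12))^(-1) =(0 5 9 12 6 7 1 11) =[5, 11, 2, 3, 4, 9, 7, 1, 8, 12, 10, 0, 6]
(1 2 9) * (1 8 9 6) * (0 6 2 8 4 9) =(0 6 1 8)(4 9) =[6, 8, 2, 3, 9, 5, 1, 7, 0, 4]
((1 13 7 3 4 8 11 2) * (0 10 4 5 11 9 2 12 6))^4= (0 9 7 12 4 1 5)(2 3 6 8 13 11 10)= [9, 5, 3, 6, 1, 0, 8, 12, 13, 7, 2, 10, 4, 11]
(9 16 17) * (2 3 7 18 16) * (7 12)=[0, 1, 3, 12, 4, 5, 6, 18, 8, 2, 10, 11, 7, 13, 14, 15, 17, 9, 16]=(2 3 12 7 18 16 17 9)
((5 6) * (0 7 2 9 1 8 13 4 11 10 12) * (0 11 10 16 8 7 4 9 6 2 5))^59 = (0 12 8 1 2 4 11 13 7 6 10 16 9 5) = [12, 2, 4, 3, 11, 0, 10, 6, 1, 5, 16, 13, 8, 7, 14, 15, 9]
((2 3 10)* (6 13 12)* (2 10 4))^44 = (2 4 3)(6 12 13) = [0, 1, 4, 2, 3, 5, 12, 7, 8, 9, 10, 11, 13, 6]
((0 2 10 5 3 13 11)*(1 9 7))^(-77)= (13)(1 9 7)= [0, 9, 2, 3, 4, 5, 6, 1, 8, 7, 10, 11, 12, 13]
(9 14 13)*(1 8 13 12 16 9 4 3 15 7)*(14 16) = (1 8 13 4 3 15 7)(9 16)(12 14) = [0, 8, 2, 15, 3, 5, 6, 1, 13, 16, 10, 11, 14, 4, 12, 7, 9]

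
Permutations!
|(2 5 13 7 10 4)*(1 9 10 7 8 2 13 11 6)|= 10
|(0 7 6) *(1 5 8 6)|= |(0 7 1 5 8 6)|= 6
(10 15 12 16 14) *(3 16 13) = (3 16 14 10 15 12 13) = [0, 1, 2, 16, 4, 5, 6, 7, 8, 9, 15, 11, 13, 3, 10, 12, 14]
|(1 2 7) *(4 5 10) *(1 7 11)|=|(1 2 11)(4 5 10)|=3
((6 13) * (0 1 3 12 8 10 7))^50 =[1, 3, 2, 12, 4, 5, 6, 0, 10, 9, 7, 11, 8, 13] =(13)(0 1 3 12 8 10 7)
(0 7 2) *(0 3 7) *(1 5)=(1 5)(2 3 7)=[0, 5, 3, 7, 4, 1, 6, 2]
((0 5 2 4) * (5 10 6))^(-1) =(0 4 2 5 6 10) =[4, 1, 5, 3, 2, 6, 10, 7, 8, 9, 0]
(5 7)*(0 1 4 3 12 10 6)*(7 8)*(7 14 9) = (0 1 4 3 12 10 6)(5 8 14 9 7) = [1, 4, 2, 12, 3, 8, 0, 5, 14, 7, 6, 11, 10, 13, 9]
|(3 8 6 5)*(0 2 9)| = |(0 2 9)(3 8 6 5)| = 12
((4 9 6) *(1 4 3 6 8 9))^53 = (1 4)(3 6)(8 9) = [0, 4, 2, 6, 1, 5, 3, 7, 9, 8]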